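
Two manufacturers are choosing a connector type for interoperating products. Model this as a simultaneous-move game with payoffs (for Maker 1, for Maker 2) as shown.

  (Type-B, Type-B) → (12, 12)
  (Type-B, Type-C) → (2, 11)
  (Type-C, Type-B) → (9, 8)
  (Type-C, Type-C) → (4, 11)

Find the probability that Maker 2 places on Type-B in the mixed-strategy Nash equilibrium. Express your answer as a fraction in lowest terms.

2/5

Maker 2's mix q on Type-B must make Maker 1 indifferent between Type-B and Type-C.
Maker 1's payoff from Type-B: 12q + 2(1−q). From Type-C: 9q + 4(1−q).
Set equal: 3q = 2(1−q) → q = 2/5.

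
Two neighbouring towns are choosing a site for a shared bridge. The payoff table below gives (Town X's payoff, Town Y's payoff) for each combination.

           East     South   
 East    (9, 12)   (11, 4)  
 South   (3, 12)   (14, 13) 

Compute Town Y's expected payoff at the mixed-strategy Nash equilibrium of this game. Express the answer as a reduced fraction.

12

Town X mixes with probability p on East, chosen so Town Y is indifferent: 12p + 12(1−p) = 4p + 13(1−p) gives p = 1/9.
Town Y's expected payoff is 12·1/9 + 12·8/9 = 12.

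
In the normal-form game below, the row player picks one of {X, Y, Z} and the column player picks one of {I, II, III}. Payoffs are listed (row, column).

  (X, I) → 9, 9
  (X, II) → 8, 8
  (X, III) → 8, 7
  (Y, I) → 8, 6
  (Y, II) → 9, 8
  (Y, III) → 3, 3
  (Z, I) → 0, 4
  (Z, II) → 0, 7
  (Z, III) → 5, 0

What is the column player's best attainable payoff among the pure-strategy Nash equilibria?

(X, I) is a pure NE (the row player: 9 ≥ 8; the column player: 9 ≥ 8). The column player gets 9.
(Y, II) is a pure NE (the row player: 9 ≥ 8; the column player: 8 ≥ 6). The column player gets 8.
Every other cell has a profitable deviation for at least one player. Highest of {9, 8} is 9.

9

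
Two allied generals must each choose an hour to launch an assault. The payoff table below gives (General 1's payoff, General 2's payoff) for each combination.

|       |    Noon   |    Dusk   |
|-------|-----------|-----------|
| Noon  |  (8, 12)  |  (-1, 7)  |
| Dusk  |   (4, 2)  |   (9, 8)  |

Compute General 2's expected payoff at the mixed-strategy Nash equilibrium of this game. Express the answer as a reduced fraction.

82/11

General 1 mixes with probability p on Noon, chosen so General 2 is indifferent: 12p + 2(1−p) = 7p + 8(1−p) gives p = 6/11.
General 2's expected payoff is 12·6/11 + 2·5/11 = 82/11.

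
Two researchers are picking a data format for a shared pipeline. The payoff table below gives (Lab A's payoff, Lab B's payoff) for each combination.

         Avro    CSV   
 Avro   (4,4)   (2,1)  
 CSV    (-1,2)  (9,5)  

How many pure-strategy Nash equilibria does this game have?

2

Both Avro: Lab A gets 4 (best alternative -1); Lab B gets 4 (best alternative 1). Neither deviates — NE.
Both CSV: Lab A gets 9 (best alternative 2); Lab B gets 5 (best alternative 2). Neither deviates — NE.
(CSV, Avro) is not a NE: Lab A would switch to Avro (4 > -1).
No other cell survives both best-response checks, so there are 2 pure NE.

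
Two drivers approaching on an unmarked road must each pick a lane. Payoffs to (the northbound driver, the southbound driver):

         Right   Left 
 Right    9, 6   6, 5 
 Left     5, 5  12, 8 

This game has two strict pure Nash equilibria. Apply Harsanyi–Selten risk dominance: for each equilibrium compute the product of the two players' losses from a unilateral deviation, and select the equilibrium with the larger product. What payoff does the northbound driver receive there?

At both Right: the northbound driver loses 9 − 5 = 4 by deviating; the southbound driver loses 6 − 5 = 1. Product = 4·1 = 4.
At both Left: the northbound driver loses 12 − 6 = 6 by deviating; the southbound driver loses 8 − 5 = 3. Product = 6·3 = 18.
18 > 4, so both Left is risk-dominant. The northbound driver's payoff there is 12.

12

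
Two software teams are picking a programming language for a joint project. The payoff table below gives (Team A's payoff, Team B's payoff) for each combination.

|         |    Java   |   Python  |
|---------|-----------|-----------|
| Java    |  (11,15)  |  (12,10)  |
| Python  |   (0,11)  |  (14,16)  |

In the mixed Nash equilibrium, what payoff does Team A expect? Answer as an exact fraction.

Team B mixes with probability q on Java, chosen so Team A is indifferent: 11q + 12(1−q) = 0q + 14(1−q) gives q = 2/13.
Team A's expected payoff (from either row, since indifferent) is 11·2/13 + 12·11/13 = 154/13.

154/13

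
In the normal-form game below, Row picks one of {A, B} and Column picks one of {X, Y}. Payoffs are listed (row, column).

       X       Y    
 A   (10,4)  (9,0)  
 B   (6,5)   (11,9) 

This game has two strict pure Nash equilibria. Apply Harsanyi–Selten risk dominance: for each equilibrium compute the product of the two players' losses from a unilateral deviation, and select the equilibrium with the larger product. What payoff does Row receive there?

At (A, X): Row loses 10 − 6 = 4 by deviating; Column loses 4 − 0 = 4. Product = 4·4 = 16.
At (B, Y): Row loses 11 − 9 = 2 by deviating; Column loses 9 − 5 = 4. Product = 2·4 = 8.
16 > 8, so (A, X) is risk-dominant. Row's payoff there is 10.

10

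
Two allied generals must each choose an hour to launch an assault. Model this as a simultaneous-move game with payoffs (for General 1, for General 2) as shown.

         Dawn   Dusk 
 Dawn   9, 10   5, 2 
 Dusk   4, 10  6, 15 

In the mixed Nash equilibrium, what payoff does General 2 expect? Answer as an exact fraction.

10

General 1 mixes with probability p on Dawn, chosen so General 2 is indifferent: 10p + 10(1−p) = 2p + 15(1−p) gives p = 5/13.
General 2's expected payoff is 10·5/13 + 10·8/13 = 10.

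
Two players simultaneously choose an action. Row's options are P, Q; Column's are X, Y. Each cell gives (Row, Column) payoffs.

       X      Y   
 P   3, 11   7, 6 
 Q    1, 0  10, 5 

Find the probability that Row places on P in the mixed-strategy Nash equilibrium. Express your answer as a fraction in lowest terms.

1/2

Row's mix p on P must make Column indifferent between X and Y.
Column's payoff from X: 11p + 0(1−p). From Y: 6p + 5(1−p).
Set equal: 5p = 5(1−p) → p = 5/10 = 1/2.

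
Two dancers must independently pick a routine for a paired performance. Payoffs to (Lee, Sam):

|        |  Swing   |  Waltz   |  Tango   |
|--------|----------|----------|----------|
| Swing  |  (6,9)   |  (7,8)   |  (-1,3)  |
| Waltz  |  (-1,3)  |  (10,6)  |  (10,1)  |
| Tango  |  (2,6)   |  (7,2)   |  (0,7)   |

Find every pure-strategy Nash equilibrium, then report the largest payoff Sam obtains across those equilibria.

Both Swing is a pure NE (Lee: 6 ≥ 2; Sam: 9 ≥ 8). Sam gets 9.
Both Waltz is a pure NE (Lee: 10 ≥ 7; Sam: 6 ≥ 3). Sam gets 6.
Every other cell has a profitable deviation for at least one player. Highest of {9, 6} is 9.

9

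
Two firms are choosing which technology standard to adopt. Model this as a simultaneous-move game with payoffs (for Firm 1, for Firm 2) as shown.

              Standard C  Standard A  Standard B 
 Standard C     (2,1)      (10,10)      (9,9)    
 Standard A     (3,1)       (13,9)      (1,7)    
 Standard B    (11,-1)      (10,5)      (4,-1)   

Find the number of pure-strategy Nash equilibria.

1

Both Standard A: Firm 1 gets 13 (best alternative 10); Firm 2 gets 9 (best alternative 7). Neither deviates — NE.
Both Standard B is not a NE: Firm 1 would switch to Standard C (9 > 4).
No other cell survives both best-response checks, so there is 1 pure NE.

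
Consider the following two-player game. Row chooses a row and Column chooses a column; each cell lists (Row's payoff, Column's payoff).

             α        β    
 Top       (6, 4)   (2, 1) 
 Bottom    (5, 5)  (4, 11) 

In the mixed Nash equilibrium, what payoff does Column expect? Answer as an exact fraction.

13/3

Row mixes with probability p on Top, chosen so Column is indifferent: 4p + 5(1−p) = 1p + 11(1−p) gives p = 2/3.
Column's expected payoff is 4·2/3 + 5·1/3 = 13/3.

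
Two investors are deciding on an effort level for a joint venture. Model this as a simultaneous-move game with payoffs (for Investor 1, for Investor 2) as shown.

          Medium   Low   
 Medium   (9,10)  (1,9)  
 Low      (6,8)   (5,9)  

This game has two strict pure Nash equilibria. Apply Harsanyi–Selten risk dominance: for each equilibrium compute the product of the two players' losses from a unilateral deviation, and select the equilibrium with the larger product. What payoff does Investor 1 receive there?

5

At both Medium: Investor 1 loses 9 − 6 = 3 by deviating; Investor 2 loses 10 − 9 = 1. Product = 3·1 = 3.
At both Low: Investor 1 loses 5 − 1 = 4 by deviating; Investor 2 loses 9 − 8 = 1. Product = 4·1 = 4.
4 > 3, so both Low is risk-dominant. Investor 1's payoff there is 5.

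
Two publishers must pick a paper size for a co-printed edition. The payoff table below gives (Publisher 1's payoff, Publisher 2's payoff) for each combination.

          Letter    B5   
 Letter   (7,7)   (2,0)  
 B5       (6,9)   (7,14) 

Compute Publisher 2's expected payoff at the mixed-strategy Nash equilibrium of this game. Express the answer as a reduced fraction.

49/6

Publisher 1 mixes with probability p on Letter, chosen so Publisher 2 is indifferent: 7p + 9(1−p) = 0p + 14(1−p) gives p = 5/12.
Publisher 2's expected payoff is 7·5/12 + 9·7/12 = 49/6.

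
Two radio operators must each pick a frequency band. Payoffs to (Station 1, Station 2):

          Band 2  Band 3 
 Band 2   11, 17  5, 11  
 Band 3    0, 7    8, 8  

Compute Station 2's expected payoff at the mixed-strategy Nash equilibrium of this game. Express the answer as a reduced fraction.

Station 1 mixes with probability p on Band 2, chosen so Station 2 is indifferent: 17p + 7(1−p) = 11p + 8(1−p) gives p = 1/7.
Station 2's expected payoff is 17·1/7 + 7·6/7 = 59/7.

59/7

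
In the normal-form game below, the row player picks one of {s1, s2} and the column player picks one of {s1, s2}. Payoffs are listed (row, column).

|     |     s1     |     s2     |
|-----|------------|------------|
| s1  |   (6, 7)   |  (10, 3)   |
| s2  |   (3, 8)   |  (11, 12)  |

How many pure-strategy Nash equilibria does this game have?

Both s1: the row player gets 6 (best alternative 3); the column player gets 7 (best alternative 3). Neither deviates — NE.
Both s2: the row player gets 11 (best alternative 10); the column player gets 12 (best alternative 8). Neither deviates — NE.
(s2, s1) is not a NE: the row player would switch to s1 (6 > 3).
No other cell survives both best-response checks, so there are 2 pure NE.

2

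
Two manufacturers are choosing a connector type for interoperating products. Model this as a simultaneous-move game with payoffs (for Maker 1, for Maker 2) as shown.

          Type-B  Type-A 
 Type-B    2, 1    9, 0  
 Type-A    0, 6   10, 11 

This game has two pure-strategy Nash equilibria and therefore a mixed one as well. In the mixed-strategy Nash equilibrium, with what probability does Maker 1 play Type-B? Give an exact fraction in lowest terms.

Maker 1's mix p on Type-B must make Maker 2 indifferent between Type-B and Type-A.
Maker 2's payoff from Type-B: 1p + 6(1−p). From Type-A: 0p + 11(1−p).
Set equal: 1p = 5(1−p) → p = 5/6.

5/6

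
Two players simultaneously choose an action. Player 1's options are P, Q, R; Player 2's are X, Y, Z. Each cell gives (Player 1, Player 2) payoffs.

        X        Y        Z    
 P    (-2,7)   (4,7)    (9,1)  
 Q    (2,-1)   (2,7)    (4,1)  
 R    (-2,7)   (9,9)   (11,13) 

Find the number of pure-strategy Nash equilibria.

(R, Z): Player 1 gets 11 (best alternative 9); Player 2 gets 13 (best alternative 9). Neither deviates — NE.
(P, X) is not a NE: Player 1 would switch to Q (2 > -2).
No other cell survives both best-response checks, so there is 1 pure NE.

1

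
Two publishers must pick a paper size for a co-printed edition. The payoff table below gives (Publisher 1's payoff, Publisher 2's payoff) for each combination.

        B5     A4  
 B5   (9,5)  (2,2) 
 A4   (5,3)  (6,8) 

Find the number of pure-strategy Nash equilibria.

2

Both B5: Publisher 1 gets 9 (best alternative 5); Publisher 2 gets 5 (best alternative 2). Neither deviates — NE.
Both A4: Publisher 1 gets 6 (best alternative 2); Publisher 2 gets 8 (best alternative 3). Neither deviates — NE.
(A4, B5) is not a NE: Publisher 1 would switch to B5 (9 > 5).
No other cell survives both best-response checks, so there are 2 pure NE.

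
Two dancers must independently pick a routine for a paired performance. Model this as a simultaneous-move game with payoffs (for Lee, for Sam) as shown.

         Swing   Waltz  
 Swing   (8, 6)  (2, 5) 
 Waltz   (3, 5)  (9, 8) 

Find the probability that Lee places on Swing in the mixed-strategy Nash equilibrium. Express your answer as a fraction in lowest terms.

Lee's mix p on Swing must make Sam indifferent between Swing and Waltz.
Sam's payoff from Swing: 6p + 5(1−p). From Waltz: 5p + 8(1−p).
Set equal: 1p = 3(1−p) → p = 3/4.

3/4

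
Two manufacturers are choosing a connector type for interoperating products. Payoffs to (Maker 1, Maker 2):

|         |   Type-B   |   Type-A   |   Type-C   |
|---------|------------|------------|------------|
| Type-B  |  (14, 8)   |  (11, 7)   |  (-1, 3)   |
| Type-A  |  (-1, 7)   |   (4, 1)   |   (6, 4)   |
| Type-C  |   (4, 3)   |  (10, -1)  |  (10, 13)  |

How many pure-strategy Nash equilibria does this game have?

Both Type-B: Maker 1 gets 14 (best alternative 4); Maker 2 gets 8 (best alternative 7). Neither deviates — NE.
Both Type-C: Maker 1 gets 10 (best alternative 6); Maker 2 gets 13 (best alternative 3). Neither deviates — NE.
Both Type-A is not a NE: Maker 1 would switch to Type-B (11 > 4).
No other cell survives both best-response checks, so there are 2 pure NE.

2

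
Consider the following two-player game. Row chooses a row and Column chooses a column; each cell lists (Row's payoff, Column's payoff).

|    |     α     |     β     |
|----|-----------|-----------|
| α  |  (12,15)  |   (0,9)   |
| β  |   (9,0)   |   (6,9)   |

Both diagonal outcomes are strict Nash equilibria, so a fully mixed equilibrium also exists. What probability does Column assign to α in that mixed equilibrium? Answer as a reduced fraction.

2/3

Column's mix q on α must make Row indifferent between α and β.
Row's payoff from α: 12q + 0(1−q). From β: 9q + 6(1−q).
Set equal: 3q = 6(1−q) → q = 6/9 = 2/3.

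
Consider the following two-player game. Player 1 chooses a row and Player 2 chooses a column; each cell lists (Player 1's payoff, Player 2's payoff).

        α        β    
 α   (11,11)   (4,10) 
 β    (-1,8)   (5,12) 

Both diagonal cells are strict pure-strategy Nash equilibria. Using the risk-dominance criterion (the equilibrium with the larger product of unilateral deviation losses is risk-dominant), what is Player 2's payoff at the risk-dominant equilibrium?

11

At both α: Player 1 loses 11 − (-1) = 12 by deviating; Player 2 loses 11 − 10 = 1. Product = 12·1 = 12.
At both β: Player 1 loses 5 − 4 = 1 by deviating; Player 2 loses 12 − 8 = 4. Product = 1·4 = 4.
12 > 4, so both α is risk-dominant. Player 2's payoff there is 11.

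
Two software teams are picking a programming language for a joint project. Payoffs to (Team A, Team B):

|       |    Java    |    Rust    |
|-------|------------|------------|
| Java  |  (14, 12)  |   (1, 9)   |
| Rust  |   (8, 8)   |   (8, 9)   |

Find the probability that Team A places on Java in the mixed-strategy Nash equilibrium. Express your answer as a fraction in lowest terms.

Team A's mix p on Java must make Team B indifferent between Java and Rust.
Team B's payoff from Java: 12p + 8(1−p). From Rust: 9p + 9(1−p).
Set equal: 3p = 1(1−p) → p = 1/4.

1/4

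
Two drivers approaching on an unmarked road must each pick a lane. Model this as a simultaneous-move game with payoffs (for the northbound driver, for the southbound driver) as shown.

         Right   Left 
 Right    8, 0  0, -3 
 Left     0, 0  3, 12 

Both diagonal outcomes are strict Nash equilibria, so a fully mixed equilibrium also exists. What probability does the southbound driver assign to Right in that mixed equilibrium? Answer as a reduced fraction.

The southbound driver's mix q on Right must make the northbound driver indifferent between Right and Left.
The northbound driver's payoff from Right: 8q + 0(1−q). From Left: 0q + 3(1−q).
Set equal: 8q = 3(1−q) → q = 3/11.

3/11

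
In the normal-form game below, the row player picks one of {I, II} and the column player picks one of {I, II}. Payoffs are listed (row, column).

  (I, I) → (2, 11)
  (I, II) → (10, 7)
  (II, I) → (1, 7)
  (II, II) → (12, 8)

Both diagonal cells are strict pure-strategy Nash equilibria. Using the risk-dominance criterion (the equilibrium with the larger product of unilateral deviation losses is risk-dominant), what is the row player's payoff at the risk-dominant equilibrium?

2

At both I: the row player loses 2 − 1 = 1 by deviating; the column player loses 11 − 7 = 4. Product = 1·4 = 4.
At both II: the row player loses 12 − 10 = 2 by deviating; the column player loses 8 − 7 = 1. Product = 2·1 = 2.
4 > 2, so both I is risk-dominant. The row player's payoff there is 2.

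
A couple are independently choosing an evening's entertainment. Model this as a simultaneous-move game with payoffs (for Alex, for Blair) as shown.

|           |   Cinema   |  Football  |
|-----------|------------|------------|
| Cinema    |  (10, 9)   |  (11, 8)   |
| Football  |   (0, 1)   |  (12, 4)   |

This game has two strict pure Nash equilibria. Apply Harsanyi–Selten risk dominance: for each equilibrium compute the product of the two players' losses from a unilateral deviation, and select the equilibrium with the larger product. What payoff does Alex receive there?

At both Cinema: Alex loses 10 − 0 = 10 by deviating; Blair loses 9 − 8 = 1. Product = 10·1 = 10.
At both Football: Alex loses 12 − 11 = 1 by deviating; Blair loses 4 − 1 = 3. Product = 1·3 = 3.
10 > 3, so both Cinema is risk-dominant. Alex's payoff there is 10.

10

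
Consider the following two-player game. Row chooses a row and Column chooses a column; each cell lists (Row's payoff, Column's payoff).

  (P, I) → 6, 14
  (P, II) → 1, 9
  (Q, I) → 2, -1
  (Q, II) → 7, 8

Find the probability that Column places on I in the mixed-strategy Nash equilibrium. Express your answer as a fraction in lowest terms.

3/5

Column's mix q on I must make Row indifferent between P and Q.
Row's payoff from P: 6q + 1(1−q). From Q: 2q + 7(1−q).
Set equal: 4q = 6(1−q) → q = 6/10 = 3/5.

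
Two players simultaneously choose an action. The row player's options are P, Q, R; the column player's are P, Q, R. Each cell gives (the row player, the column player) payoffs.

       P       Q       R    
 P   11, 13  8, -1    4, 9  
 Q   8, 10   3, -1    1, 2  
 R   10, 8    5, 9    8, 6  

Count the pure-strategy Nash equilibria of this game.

Both P: the row player gets 11 (best alternative 10); the column player gets 13 (best alternative 9). Neither deviates — NE.
Both R is not a NE: the column player would switch to Q (9 > 6).
No other cell survives both best-response checks, so there is 1 pure NE.

1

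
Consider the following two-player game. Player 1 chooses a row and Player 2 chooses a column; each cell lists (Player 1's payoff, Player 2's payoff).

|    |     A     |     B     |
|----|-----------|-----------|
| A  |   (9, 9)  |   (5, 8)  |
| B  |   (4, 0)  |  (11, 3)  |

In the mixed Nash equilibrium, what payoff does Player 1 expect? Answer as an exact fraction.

Player 2 mixes with probability q on A, chosen so Player 1 is indifferent: 9q + 5(1−q) = 4q + 11(1−q) gives q = 6/11.
Player 1's expected payoff (from either row, since indifferent) is 9·6/11 + 5·5/11 = 79/11.

79/11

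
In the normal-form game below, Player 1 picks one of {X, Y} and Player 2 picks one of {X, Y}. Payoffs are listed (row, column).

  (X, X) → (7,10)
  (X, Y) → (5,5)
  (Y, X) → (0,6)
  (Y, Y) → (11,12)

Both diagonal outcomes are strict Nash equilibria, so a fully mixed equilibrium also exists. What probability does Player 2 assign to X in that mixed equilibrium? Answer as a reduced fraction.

Player 2's mix q on X must make Player 1 indifferent between X and Y.
Player 1's payoff from X: 7q + 5(1−q). From Y: 0q + 11(1−q).
Set equal: 7q = 6(1−q) → q = 6/13.

6/13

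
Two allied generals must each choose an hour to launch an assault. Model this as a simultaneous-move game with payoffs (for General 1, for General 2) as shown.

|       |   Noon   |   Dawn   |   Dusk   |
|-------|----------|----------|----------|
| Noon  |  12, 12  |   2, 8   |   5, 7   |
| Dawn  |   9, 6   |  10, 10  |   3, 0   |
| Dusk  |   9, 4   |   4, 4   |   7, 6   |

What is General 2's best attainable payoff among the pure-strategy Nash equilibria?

12

Both Noon is a pure NE (General 1: 12 ≥ 9; General 2: 12 ≥ 8). General 2 gets 12.
Both Dawn is a pure NE (General 1: 10 ≥ 4; General 2: 10 ≥ 6). General 2 gets 10.
Both Dusk is a pure NE (General 1: 7 ≥ 5; General 2: 6 ≥ 4). General 2 gets 6.
Every other cell has a profitable deviation for at least one player. Highest of {12, 10, 6} is 12.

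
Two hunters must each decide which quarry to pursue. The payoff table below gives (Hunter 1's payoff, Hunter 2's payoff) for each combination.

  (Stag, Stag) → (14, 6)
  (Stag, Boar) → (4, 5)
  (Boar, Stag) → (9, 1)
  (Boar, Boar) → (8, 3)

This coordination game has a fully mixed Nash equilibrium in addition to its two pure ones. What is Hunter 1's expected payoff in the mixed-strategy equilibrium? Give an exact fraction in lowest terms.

Hunter 2 mixes with probability q on Stag, chosen so Hunter 1 is indifferent: 14q + 4(1−q) = 9q + 8(1−q) gives q = 4/9.
Hunter 1's expected payoff (from either row, since indifferent) is 14·4/9 + 4·5/9 = 76/9.

76/9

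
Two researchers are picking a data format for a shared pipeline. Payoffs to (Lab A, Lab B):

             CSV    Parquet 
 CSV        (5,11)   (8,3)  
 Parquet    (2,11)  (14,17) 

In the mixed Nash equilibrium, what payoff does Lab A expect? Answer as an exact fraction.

Lab B mixes with probability q on CSV, chosen so Lab A is indifferent: 5q + 8(1−q) = 2q + 14(1−q) gives q = 2/3.
Lab A's expected payoff (from either row, since indifferent) is 5·2/3 + 8·1/3 = 6.

6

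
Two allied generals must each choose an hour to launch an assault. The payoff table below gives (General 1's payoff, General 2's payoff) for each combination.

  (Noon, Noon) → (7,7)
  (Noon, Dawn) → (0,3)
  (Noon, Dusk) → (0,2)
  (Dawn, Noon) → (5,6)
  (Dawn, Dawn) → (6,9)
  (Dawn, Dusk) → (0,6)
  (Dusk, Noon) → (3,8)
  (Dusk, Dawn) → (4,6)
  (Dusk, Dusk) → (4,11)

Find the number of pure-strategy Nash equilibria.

3

Both Noon: General 1 gets 7 (best alternative 5); General 2 gets 7 (best alternative 3). Neither deviates — NE.
Both Dawn: General 1 gets 6 (best alternative 4); General 2 gets 9 (best alternative 6). Neither deviates — NE.
Both Dusk: General 1 gets 4 (best alternative 0); General 2 gets 11 (best alternative 8). Neither deviates — NE.
(Noon, Dawn) is not a NE: General 1 would switch to Dawn (6 > 0).
No other cell survives both best-response checks, so there are 3 pure NE.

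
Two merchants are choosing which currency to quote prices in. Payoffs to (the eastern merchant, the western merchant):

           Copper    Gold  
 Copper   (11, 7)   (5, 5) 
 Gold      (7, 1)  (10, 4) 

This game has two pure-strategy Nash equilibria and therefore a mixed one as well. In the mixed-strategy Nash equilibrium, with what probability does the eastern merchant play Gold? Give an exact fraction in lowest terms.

2/5

The eastern merchant's mix p on Copper must make the western merchant indifferent between Copper and Gold.
The western merchant's payoff from Copper: 7p + 1(1−p). From Gold: 5p + 4(1−p).
Set equal: 2p = 3(1−p) → p = 3/5.
Probability on Gold is 1 − 3/5 = 2/5.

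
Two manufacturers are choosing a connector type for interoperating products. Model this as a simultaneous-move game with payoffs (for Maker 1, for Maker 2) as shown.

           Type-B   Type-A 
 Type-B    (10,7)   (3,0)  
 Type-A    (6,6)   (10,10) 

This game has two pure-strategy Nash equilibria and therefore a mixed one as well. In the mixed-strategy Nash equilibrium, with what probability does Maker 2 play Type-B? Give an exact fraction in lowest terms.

Maker 2's mix q on Type-B must make Maker 1 indifferent between Type-B and Type-A.
Maker 1's payoff from Type-B: 10q + 3(1−q). From Type-A: 6q + 10(1−q).
Set equal: 4q = 7(1−q) → q = 7/11.

7/11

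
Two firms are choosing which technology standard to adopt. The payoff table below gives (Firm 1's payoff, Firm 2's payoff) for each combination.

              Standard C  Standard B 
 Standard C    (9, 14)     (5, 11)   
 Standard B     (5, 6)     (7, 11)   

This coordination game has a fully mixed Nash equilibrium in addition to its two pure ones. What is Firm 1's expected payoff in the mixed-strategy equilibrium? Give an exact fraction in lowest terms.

Firm 2 mixes with probability q on Standard C, chosen so Firm 1 is indifferent: 9q + 5(1−q) = 5q + 7(1−q) gives q = 1/3.
Firm 1's expected payoff (from either row, since indifferent) is 9·1/3 + 5·2/3 = 19/3.

19/3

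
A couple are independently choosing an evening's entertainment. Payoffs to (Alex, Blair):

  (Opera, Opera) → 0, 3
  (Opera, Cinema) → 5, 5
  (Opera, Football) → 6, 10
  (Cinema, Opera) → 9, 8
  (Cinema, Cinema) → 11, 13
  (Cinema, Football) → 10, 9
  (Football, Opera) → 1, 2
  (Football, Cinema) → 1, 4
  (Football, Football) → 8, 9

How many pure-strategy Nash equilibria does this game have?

1

Both Cinema: Alex gets 11 (best alternative 5); Blair gets 13 (best alternative 9). Neither deviates — NE.
Both Opera is not a NE: Alex would switch to Cinema (9 > 0).
No other cell survives both best-response checks, so there is 1 pure NE.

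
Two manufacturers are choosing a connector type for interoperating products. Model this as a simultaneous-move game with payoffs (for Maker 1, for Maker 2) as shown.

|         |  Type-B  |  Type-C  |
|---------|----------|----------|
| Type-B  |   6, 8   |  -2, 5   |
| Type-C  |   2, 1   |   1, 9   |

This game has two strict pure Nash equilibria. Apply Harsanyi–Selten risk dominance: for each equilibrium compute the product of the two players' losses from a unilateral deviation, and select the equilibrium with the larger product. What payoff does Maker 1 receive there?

At both Type-B: Maker 1 loses 6 − 2 = 4 by deviating; Maker 2 loses 8 − 5 = 3. Product = 4·3 = 12.
At both Type-C: Maker 1 loses 1 − (-2) = 3 by deviating; Maker 2 loses 9 − 1 = 8. Product = 3·8 = 24.
24 > 12, so both Type-C is risk-dominant. Maker 1's payoff there is 1.

1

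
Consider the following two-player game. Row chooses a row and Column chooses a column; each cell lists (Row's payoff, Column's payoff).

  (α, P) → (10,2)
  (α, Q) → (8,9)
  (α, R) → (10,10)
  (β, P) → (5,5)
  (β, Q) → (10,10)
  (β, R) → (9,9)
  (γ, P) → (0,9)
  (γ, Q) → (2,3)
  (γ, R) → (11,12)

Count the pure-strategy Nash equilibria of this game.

2

(β, Q): Row gets 10 (best alternative 8); Column gets 10 (best alternative 9). Neither deviates — NE.
(γ, R): Row gets 11 (best alternative 10); Column gets 12 (best alternative 9). Neither deviates — NE.
(α, P) is not a NE: Column would switch to R (10 > 2).
No other cell survives both best-response checks, so there are 2 pure NE.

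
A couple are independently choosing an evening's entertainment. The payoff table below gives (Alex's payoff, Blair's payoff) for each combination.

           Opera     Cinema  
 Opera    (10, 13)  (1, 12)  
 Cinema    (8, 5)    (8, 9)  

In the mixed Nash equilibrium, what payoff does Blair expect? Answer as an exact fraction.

Alex mixes with probability p on Opera, chosen so Blair is indifferent: 13p + 5(1−p) = 12p + 9(1−p) gives p = 4/5.
Blair's expected payoff is 13·4/5 + 5·1/5 = 57/5.

57/5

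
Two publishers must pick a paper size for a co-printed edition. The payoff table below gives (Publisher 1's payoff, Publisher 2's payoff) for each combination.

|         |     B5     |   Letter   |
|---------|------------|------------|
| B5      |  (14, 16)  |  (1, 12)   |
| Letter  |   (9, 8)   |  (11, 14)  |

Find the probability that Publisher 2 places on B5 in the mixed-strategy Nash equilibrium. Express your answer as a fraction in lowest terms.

2/3

Publisher 2's mix q on B5 must make Publisher 1 indifferent between B5 and Letter.
Publisher 1's payoff from B5: 14q + 1(1−q). From Letter: 9q + 11(1−q).
Set equal: 5q = 10(1−q) → q = 10/15 = 2/3.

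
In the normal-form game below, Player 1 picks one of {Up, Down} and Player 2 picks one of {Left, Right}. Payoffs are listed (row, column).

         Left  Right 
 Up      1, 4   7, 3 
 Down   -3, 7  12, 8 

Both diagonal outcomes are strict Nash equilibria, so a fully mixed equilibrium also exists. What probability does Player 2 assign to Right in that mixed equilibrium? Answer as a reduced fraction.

4/9

Player 2's mix q on Left must make Player 1 indifferent between Up and Down.
Player 1's payoff from Up: 1q + 7(1−q). From Down: (-3)q + 12(1−q).
Set equal: 4q = 5(1−q) → q = 5/9.
Probability on Right is 1 − 5/9 = 4/9.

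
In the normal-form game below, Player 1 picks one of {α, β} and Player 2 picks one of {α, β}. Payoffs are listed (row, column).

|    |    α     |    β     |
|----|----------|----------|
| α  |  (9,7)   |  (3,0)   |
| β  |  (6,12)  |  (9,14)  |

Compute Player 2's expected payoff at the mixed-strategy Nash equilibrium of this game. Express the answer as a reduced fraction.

98/9

Player 1 mixes with probability p on α, chosen so Player 2 is indifferent: 7p + 12(1−p) = 0p + 14(1−p) gives p = 2/9.
Player 2's expected payoff is 7·2/9 + 12·7/9 = 98/9.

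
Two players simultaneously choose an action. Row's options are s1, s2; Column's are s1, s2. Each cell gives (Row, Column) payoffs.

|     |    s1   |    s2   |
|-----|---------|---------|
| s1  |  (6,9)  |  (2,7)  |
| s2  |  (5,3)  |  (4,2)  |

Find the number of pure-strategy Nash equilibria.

1

Both s1: Row gets 6 (best alternative 5); Column gets 9 (best alternative 7). Neither deviates — NE.
Both s2 is not a NE: Column would switch to s1 (3 > 2).
No other cell survives both best-response checks, so there is 1 pure NE.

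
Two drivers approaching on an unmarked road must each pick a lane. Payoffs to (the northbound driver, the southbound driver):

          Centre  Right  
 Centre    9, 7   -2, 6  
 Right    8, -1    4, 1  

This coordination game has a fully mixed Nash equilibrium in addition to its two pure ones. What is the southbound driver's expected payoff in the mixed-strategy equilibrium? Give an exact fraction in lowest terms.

13/3

The northbound driver mixes with probability p on Centre, chosen so the southbound driver is indifferent: 7p + (-1)(1−p) = 6p + 1(1−p) gives p = 2/3.
The southbound driver's expected payoff is 7·2/3 + (-1)·1/3 = 13/3.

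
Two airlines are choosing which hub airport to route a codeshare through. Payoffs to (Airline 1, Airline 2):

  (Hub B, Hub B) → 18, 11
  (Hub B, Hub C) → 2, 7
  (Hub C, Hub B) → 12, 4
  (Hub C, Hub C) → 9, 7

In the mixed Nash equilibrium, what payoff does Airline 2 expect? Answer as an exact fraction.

Airline 1 mixes with probability p on Hub B, chosen so Airline 2 is indifferent: 11p + 4(1−p) = 7p + 7(1−p) gives p = 3/7.
Airline 2's expected payoff is 11·3/7 + 4·4/7 = 7.

7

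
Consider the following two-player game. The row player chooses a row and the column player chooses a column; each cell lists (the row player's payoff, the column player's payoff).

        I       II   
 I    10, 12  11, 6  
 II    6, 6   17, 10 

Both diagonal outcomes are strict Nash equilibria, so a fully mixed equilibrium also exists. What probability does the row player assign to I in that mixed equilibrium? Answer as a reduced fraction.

The row player's mix p on I must make the column player indifferent between I and II.
The column player's payoff from I: 12p + 6(1−p). From II: 6p + 10(1−p).
Set equal: 6p = 4(1−p) → p = 4/10 = 2/5.

2/5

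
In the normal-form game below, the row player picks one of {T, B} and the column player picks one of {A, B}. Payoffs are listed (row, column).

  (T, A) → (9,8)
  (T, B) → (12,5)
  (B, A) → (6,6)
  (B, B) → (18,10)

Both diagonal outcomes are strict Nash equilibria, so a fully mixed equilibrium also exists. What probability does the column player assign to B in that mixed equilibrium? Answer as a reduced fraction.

The column player's mix q on A must make the row player indifferent between T and B.
The row player's payoff from T: 9q + 12(1−q). From B: 6q + 18(1−q).
Set equal: 3q = 6(1−q) → q = 6/9 = 2/3.
Probability on B is 1 − 2/3 = 1/3.

1/3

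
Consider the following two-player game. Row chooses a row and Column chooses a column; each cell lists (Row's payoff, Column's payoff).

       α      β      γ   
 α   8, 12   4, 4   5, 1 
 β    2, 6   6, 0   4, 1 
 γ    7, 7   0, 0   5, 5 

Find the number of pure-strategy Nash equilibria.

1

Both α: Row gets 8 (best alternative 7); Column gets 12 (best alternative 4). Neither deviates — NE.
Both β is not a NE: Column would switch to α (6 > 0).
No other cell survives both best-response checks, so there is 1 pure NE.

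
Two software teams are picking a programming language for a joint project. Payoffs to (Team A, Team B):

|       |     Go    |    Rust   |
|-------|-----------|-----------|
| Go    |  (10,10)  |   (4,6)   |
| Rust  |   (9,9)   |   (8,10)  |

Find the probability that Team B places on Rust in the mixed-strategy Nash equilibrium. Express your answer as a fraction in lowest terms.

1/5

Team B's mix q on Go must make Team A indifferent between Go and Rust.
Team A's payoff from Go: 10q + 4(1−q). From Rust: 9q + 8(1−q).
Set equal: 1q = 4(1−q) → q = 4/5.
Probability on Rust is 1 − 4/5 = 1/5.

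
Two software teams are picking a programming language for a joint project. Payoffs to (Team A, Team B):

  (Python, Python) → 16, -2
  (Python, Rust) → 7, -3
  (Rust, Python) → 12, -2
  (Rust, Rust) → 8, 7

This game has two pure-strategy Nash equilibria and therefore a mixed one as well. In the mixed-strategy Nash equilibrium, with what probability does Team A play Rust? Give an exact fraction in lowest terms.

1/10

Team A's mix p on Python must make Team B indifferent between Python and Rust.
Team B's payoff from Python: (-2)p + (-2)(1−p). From Rust: (-3)p + 7(1−p).
Set equal: 1p = 9(1−p) → p = 9/10.
Probability on Rust is 1 − 9/10 = 1/10.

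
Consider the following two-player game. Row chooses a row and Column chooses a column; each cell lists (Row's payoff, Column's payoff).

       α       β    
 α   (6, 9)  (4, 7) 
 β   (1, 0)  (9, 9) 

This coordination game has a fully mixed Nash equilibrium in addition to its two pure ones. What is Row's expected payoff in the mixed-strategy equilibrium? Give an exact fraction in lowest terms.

5

Column mixes with probability q on α, chosen so Row is indifferent: 6q + 4(1−q) = 1q + 9(1−q) gives q = 1/2.
Row's expected payoff (from either row, since indifferent) is 6·1/2 + 4·1/2 = 5.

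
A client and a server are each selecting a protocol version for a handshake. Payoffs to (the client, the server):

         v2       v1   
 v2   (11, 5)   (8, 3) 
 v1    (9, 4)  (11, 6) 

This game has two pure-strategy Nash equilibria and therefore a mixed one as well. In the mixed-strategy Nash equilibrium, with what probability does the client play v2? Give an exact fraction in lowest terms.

1/2

The client's mix p on v2 must make the server indifferent between v2 and v1.
The server's payoff from v2: 5p + 4(1−p). From v1: 3p + 6(1−p).
Set equal: 2p = 2(1−p) → p = 2/4 = 1/2.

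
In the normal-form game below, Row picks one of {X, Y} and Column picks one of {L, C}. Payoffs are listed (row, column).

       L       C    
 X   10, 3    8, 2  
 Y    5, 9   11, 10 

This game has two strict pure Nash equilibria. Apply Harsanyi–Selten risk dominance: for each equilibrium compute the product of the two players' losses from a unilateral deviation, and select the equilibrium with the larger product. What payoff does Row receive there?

10

At (X, L): Row loses 10 − 5 = 5 by deviating; Column loses 3 − 2 = 1. Product = 5·1 = 5.
At (Y, C): Row loses 11 − 8 = 3 by deviating; Column loses 10 − 9 = 1. Product = 3·1 = 3.
5 > 3, so (X, L) is risk-dominant. Row's payoff there is 10.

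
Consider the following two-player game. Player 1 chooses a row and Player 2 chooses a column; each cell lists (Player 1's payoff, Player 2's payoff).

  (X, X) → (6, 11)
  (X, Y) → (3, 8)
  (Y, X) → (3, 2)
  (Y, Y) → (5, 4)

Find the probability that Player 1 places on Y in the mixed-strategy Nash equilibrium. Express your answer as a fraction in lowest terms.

3/5

Player 1's mix p on X must make Player 2 indifferent between X and Y.
Player 2's payoff from X: 11p + 2(1−p). From Y: 8p + 4(1−p).
Set equal: 3p = 2(1−p) → p = 2/5.
Probability on Y is 1 − 2/5 = 3/5.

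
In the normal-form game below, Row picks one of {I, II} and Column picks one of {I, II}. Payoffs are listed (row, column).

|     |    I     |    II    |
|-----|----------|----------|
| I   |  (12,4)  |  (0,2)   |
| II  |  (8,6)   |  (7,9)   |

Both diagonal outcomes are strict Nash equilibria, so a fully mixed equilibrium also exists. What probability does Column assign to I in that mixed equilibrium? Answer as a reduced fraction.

Column's mix q on I must make Row indifferent between I and II.
Row's payoff from I: 12q + 0(1−q). From II: 8q + 7(1−q).
Set equal: 4q = 7(1−q) → q = 7/11.

7/11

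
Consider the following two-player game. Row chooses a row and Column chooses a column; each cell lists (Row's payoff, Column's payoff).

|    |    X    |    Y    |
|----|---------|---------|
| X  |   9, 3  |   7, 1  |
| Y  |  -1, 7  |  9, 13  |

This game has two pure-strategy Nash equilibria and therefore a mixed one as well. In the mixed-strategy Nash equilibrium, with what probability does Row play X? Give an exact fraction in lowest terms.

Row's mix p on X must make Column indifferent between X and Y.
Column's payoff from X: 3p + 7(1−p). From Y: 1p + 13(1−p).
Set equal: 2p = 6(1−p) → p = 6/8 = 3/4.

3/4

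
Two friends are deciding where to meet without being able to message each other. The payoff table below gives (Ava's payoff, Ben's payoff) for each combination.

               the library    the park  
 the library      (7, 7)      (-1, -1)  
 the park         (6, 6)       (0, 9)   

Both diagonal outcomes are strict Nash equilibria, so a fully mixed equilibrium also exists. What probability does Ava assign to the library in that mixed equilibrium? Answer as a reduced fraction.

Ava's mix p on the library must make Ben indifferent between the library and the park.
Ben's payoff from the library: 7p + 6(1−p). From the park: (-1)p + 9(1−p).
Set equal: 8p = 3(1−p) → p = 3/11.

3/11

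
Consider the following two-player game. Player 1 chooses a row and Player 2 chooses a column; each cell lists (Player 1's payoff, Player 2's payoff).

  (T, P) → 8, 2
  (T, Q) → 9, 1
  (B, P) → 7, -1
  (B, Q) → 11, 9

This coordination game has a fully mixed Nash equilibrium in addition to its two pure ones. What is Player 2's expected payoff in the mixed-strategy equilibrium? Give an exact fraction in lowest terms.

19/11

Player 1 mixes with probability p on T, chosen so Player 2 is indifferent: 2p + (-1)(1−p) = 1p + 9(1−p) gives p = 10/11.
Player 2's expected payoff is 2·10/11 + (-1)·1/11 = 19/11.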